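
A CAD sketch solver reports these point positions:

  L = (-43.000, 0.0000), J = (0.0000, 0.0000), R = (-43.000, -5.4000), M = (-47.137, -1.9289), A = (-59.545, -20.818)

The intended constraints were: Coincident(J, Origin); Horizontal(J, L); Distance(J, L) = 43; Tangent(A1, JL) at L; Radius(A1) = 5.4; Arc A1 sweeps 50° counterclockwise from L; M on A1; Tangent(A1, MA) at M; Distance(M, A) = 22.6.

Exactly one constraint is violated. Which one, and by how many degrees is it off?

Tangent(A1, MA) at M — off by 6.70°.

J = (0.00, 0.00) ✓; J.y = 0.00, L.y = 0.00 ✓; |JL| = 43.00 ✓; ∠(RL, LJ) = 90.00° ✓; |RL| = 5.400 ✓; bearing(R→M) − bearing(R→L) = 50.00° ✓; |RM| = 5.400 ✓; ∠(RM, MA) = 83.30° ✗; |MA| = 22.60 ✓.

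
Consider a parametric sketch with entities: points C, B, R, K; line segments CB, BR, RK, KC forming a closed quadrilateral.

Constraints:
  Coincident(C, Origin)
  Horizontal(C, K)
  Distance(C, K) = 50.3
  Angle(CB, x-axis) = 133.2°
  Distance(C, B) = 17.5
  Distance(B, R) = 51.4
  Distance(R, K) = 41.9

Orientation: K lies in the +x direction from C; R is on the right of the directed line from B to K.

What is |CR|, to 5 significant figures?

34.037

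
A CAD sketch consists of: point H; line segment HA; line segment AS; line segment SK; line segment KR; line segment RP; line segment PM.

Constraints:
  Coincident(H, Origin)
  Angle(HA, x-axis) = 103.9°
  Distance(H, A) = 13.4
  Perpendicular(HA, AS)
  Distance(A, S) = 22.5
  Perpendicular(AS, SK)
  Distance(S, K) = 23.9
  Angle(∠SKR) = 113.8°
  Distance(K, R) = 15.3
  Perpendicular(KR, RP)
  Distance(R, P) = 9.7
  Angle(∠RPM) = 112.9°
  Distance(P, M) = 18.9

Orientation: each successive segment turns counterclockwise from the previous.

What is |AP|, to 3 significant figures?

21.7

H is at the origin; HA runs at 103.9° with length 13.4, so A = (-3.22, 13.0). HA is perpendicular to AS, so AS runs at -166°; with |AS| = 22.5, S = (-25.1, 7.60). AS ⟂ SK, so SK runs at -76.1°; with |SK| = 23.9, K = (-19.3, -15.6). ∠SKR = 113.8° gives KR at -9.90° from the x-axis; with |KR| = 15.3, R = (-4.25, -18.2). The perpendicularity gives RP at right angles to KR, so RP runs at 80.1°; with |RP| = 9.7, P = (-2.58, -8.67). Then |AP| = |P − A| = 21.7.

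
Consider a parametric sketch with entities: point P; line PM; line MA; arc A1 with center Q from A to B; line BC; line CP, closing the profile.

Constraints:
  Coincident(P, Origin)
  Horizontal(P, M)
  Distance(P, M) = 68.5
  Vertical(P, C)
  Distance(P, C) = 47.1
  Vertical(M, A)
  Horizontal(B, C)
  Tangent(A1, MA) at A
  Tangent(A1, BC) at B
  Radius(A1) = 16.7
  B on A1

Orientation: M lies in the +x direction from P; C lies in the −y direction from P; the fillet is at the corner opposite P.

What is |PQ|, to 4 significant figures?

60.06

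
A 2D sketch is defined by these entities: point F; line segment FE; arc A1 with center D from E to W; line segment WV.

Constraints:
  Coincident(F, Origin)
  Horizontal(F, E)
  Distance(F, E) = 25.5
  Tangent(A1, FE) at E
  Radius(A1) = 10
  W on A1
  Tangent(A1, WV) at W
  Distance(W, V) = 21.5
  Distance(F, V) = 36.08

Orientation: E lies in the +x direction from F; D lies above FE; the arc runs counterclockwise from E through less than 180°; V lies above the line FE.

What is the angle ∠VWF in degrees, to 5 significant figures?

71.303°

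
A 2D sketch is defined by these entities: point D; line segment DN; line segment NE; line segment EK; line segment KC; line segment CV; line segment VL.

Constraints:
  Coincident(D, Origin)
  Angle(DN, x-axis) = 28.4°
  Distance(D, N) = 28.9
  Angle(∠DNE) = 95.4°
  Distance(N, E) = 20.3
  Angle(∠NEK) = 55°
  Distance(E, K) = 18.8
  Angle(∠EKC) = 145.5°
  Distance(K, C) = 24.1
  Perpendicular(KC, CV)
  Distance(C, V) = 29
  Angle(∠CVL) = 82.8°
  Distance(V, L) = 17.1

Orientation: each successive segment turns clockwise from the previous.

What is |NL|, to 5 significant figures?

9.7906

The perpendicularity gives CV at right angles to KC, so CV runs at 54.300°; with |CV| = 29.0, V = (15.270, 34.884). ∠CVL = 82.8° gives VL at -42.900° from the x-axis; with |VL| = 17.1, L = (27.797, 23.244). Then |NL| = |L − N| = 9.7906.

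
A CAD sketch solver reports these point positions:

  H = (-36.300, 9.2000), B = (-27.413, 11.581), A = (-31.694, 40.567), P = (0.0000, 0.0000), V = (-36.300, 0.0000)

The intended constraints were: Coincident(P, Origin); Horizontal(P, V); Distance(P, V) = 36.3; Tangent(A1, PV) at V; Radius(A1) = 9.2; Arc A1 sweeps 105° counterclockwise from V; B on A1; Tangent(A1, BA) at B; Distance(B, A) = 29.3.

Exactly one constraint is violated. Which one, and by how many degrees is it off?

Tangent(A1, BA) at B — off by 6.60°.

P = (0.00, 0.00) ✓; P.y = 0.00, V.y = 0.00 ✓; |PV| = 36.30 ✓; ∠(HV, VP) = 90.00° ✓; |HV| = 9.200 ✓; bearing(H→B) − bearing(H→V) = 105.0° ✓; |HB| = 9.200 ✓; ∠(HB, BA) = 96.60° ✗; |BA| = 29.30 ✓.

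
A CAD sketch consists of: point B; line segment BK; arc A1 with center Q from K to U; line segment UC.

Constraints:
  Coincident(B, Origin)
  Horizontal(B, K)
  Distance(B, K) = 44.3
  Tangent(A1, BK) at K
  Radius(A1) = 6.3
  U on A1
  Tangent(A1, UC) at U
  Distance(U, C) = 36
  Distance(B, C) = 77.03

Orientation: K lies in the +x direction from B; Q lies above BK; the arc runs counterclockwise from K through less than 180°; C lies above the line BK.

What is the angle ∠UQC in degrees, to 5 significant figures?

80.074°

Checks: B = (0.00, 0.00) ✓; |QU| = 6.300 ✓; ∠(QU, UC) = 90.00° ✓; |UC| = 36.00 ✓; |BC| = 77.03 ✓.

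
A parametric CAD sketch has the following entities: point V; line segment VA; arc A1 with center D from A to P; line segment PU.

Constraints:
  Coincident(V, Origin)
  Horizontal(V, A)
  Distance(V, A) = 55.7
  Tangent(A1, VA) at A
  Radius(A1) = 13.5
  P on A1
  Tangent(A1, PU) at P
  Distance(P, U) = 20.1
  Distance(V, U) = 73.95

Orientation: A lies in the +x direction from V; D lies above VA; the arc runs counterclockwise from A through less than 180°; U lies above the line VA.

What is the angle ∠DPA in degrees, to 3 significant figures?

38.8°

V is at the origin; V and A share the same y with |VA| = 55.7 and A on the +x side, so A = (55.7, 0.00). Tangency of A1 to VA means the radius DA is perpendicular to VA, so D = A + (0, 13.5) = (55.7, 13.5). Since DP ⟂ PU (tangency), |DU| = √(13.5² + 20.1²) = 24.2 regardless of where P sits on A1. So U lies on both circle(V, 73.95) and circle(D, 24.2); the above-VA intersection is U = (64.6, 36.0). P is the foot of the tangent from U: P = (68.9, 16.4).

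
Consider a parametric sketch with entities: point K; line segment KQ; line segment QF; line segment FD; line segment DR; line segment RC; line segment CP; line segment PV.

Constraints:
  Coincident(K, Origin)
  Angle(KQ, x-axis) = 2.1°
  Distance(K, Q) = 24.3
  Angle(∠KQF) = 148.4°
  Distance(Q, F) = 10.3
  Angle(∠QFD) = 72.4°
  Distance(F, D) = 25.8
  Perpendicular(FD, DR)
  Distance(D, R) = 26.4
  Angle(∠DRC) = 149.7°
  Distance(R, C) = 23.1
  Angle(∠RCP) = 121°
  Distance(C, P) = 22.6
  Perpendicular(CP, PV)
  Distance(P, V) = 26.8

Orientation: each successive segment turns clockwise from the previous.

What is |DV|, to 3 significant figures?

39.9

K is at the origin; KQ runs at 2.1° with length 24.3, so Q = (24.3, 0.890). ∠KQF = 148.4° gives QF at -29.5° from the x-axis; with |QF| = 10.3, F = (33.2, -4.18). ∠QFD = 72.4° gives FD at -137° from the x-axis; with |FD| = 25.8, D = (14.3, -21.7). FD ⟂ DR, so DR runs at 133°; with |DR| = 26.4, R = (-3.62, -2.40). ∠DRC = 149.7° gives RC at 103° from the x-axis; with |RC| = 23.1, C = (-8.66, 20.1). ∠RCP = 121.0° gives CP at 43.6° from the x-axis; with |CP| = 22.6, P = (7.70, 35.7). CP is perpendicular to PV, so PV runs at -46.4°; with |PV| = 26.8, V = (26.2, 16.3). Then |DV| = |V − D| = 39.9.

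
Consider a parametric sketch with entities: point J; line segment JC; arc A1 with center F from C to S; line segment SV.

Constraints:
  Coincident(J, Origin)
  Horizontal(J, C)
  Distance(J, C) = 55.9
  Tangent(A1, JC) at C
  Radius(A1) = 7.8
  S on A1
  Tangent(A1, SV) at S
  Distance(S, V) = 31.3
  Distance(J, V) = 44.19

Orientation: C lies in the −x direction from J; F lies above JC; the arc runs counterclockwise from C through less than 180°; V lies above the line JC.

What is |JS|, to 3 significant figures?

49.5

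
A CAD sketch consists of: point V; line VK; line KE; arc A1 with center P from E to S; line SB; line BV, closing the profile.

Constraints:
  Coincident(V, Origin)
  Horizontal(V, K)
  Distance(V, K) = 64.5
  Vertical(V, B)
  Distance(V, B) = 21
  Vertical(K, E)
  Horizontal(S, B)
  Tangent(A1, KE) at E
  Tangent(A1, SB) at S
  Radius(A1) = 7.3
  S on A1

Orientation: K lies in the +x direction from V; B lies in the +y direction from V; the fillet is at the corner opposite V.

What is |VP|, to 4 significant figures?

58.82

V is at the origin; V and K share the same y with |VK| = 64.5 and K on the +x side, so K = (64.50, 0.000). V and B share the same x with |VB| = 21.0 and B on the +y side, so B = (0.000, 21.00). The virtual corner opposite V is at (64.50, 21.00). Tangency of A1 to KE means the radius PE is perpendicular to KE and tangency of A1 to SB means the radius PS is perpendicular to SB, with radius 7.3, so the center P sits 7.3 in from both sides at P = (57.20, 13.70). Then |VP| = |P − V| = 58.82.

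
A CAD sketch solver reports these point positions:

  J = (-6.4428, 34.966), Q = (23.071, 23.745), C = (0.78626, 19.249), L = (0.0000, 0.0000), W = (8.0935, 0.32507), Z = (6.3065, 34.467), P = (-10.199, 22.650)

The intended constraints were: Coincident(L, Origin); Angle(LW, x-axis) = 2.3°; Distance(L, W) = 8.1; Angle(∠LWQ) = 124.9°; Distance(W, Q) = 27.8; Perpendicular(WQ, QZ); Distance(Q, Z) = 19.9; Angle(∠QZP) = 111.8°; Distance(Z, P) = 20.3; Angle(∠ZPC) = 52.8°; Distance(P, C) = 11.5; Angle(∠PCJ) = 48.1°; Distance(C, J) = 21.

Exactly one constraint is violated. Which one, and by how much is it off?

Distance(C, J) = 21 — off by 3.70.

L = (0.00, 0.00) ✓; LW at 2.300° ✓; |LW| = 8.100 ✓; ∠LWQ = 124.9° ✓; |WQ| = 27.80 ✓; ∠(WQ, QZ) = 90.00° ✓; |QZ| = 19.90 ✓; ∠QZP = 111.8° ✓; |ZP| = 20.30 ✓; ∠ZPC = 52.80° ✓; |PC| = 11.50 ✓; ∠PCJ = 48.10° ✓; |CJ| = 17.30 ✗.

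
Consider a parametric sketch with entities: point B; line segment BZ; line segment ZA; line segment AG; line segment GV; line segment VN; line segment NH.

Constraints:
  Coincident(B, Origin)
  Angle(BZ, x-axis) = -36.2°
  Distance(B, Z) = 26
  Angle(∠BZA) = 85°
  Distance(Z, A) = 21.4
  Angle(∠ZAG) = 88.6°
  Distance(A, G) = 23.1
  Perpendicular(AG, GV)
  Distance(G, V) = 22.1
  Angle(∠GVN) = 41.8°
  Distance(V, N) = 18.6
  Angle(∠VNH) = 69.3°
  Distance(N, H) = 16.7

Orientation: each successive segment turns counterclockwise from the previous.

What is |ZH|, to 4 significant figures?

32.11

B is at the origin; BZ runs at -36.2° with length 26.0, so Z = (20.98, -15.36). ∠BZA = 85.0° gives ZA at 58.80° from the x-axis; with |ZA| = 21.4, A = (32.07, 2.949). ∠ZAG = 88.6° gives AG at 150.2° from the x-axis; with |AG| = 23.1, G = (12.02, 14.43). The perpendicularity gives GV at right angles to AG, so GV runs at -119.8°; with |GV| = 22.1, V = (1.038, -4.748). ∠GVN = 41.8° gives VN at 18.40° from the x-axis; with |VN| = 18.6, N = (18.69, 1.123). ∠VNH = 69.3° gives NH at 129.1° from the x-axis; with |NH| = 16.7, H = (8.155, 14.08). Then |ZH| = |H − Z| = 32.11.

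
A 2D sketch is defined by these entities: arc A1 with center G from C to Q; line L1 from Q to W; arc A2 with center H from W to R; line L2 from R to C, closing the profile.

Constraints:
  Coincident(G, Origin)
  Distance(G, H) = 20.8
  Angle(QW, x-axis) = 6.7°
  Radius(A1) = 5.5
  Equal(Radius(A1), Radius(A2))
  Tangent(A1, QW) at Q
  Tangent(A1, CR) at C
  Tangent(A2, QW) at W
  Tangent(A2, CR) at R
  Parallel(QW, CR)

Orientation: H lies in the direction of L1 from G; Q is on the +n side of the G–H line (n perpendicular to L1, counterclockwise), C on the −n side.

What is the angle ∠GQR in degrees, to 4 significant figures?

62.13°

Tangency of A1 to both parallel lines with radius 5.5 puts Q and C at G ± 5.5·n: Q = (-0.6417, 5.462), C = (0.6417, -5.462). Equal radii place W and R the same way about H: W = H + 5.5·n = (20.02, 7.889), R = H − 5.5·n = (21.30, -3.036). Then cos ∠GQR = QG·QR / (|QG||QR|), giving 62.13°.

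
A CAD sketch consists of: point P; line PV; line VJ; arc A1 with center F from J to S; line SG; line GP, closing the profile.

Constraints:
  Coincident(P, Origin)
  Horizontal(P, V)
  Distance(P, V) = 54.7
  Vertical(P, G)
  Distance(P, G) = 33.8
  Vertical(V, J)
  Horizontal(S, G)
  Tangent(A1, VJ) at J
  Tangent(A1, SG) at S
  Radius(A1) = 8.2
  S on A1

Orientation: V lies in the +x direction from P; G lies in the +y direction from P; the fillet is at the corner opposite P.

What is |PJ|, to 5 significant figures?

60.394

P is at the origin; P and V share the same y with |PV| = 54.7 and V on the +x side, so V = (54.700, 0.0000). P and G share the same x with |PG| = 33.8 and G on the +y side, so G = (0.0000, 33.800). The virtual corner opposite P is at (54.700, 33.800). The tangent condition forces FJ to be normal to VJ and A1 meets SG tangentially, so FS is at right angles to SG, with radius 8.2, so the center F sits 8.2 in from both sides at F = (46.500, 25.600). That places the tangent points at J = (54.700, 25.600) on VJ and S = (46.500, 33.800) on SG. Then |PJ| = |J − P| = 60.394.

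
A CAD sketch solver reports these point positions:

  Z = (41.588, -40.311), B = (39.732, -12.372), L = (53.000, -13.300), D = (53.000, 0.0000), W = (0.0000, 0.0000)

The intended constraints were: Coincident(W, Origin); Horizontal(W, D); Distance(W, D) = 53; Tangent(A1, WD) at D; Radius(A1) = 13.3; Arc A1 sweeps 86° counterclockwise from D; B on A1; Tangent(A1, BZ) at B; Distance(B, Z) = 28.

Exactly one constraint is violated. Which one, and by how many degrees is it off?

Tangent(A1, BZ) at B — off by 7.80°.

W = (0.00, 0.00) ✓; W.y = 0.00, D.y = 0.00 ✓; |WD| = 53.00 ✓; ∠(LD, DW) = 90.00° ✓; |LD| = 13.30 ✓; bearing(L→B) − bearing(L→D) = 86.00° ✓; |LB| = 13.30 ✓; ∠(LB, BZ) = 82.20° ✗; |BZ| = 28.00 ✓.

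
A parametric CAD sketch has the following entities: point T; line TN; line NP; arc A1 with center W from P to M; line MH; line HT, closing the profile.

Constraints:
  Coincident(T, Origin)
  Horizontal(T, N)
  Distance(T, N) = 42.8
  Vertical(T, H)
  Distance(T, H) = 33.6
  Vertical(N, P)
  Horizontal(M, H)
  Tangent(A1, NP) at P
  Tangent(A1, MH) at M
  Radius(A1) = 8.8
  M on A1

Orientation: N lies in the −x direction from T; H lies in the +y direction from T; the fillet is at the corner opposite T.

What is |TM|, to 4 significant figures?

47.80

T is at the origin; TN is horizontal with |TN| = 42.8 and N on the −x side, so N = (-42.80, 0.000). T and H share the same x with |TH| = 33.6 and H on the +y side, so H = (0.000, 33.60). The virtual corner opposite T is at (-42.80, 33.60). Tangency of A1 to NP means the radius WP is perpendicular to NP and tangency of A1 to MH means the radius WM is perpendicular to MH, with radius 8.8, so the center W sits 8.8 in from both sides at W = (-34.00, 24.80). That places the tangent points at P = (-42.80, 24.80) on NP and M = (-34.00, 33.60) on MH. Then |TM| = |M − T| = 47.80.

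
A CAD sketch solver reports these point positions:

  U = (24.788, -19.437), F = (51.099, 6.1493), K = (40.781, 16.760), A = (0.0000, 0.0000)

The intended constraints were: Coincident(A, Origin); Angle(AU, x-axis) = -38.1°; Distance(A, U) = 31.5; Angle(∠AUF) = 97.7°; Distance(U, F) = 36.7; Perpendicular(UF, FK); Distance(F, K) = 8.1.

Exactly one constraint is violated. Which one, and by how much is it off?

Distance(F, K) = 8.1 — off by 6.70.

A = (0.00, 0.00) ✓; AU at -38.10° ✓; |AU| = 31.50 ✓; ∠AUF = 97.70° ✓; |UF| = 36.70 ✓; ∠(UF, FK) = 90.00° ✓; |FK| = 14.80 ✗.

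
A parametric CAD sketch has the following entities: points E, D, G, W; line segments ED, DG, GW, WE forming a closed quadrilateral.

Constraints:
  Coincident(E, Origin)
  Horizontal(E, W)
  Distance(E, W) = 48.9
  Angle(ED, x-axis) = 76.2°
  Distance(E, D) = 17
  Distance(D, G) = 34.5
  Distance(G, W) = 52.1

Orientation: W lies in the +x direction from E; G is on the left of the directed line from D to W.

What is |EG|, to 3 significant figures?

50.8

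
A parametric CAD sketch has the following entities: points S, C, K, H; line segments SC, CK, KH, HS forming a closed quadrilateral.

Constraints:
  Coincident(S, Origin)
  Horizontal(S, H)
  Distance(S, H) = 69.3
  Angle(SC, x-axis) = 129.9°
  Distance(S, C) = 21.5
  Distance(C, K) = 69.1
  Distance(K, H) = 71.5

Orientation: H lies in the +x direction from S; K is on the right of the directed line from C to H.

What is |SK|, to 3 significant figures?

48.7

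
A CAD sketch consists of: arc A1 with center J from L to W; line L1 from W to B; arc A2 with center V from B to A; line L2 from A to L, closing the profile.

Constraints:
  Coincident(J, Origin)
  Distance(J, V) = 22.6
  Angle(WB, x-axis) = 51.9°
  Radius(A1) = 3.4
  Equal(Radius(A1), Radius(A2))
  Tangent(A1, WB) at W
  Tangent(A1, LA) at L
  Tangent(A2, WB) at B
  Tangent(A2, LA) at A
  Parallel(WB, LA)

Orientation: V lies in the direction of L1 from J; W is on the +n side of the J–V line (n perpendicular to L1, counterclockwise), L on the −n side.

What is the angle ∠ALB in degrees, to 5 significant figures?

16.746°

The slot axis is L1's direction at 51.9°, so u = (cos 51.9°, sin 51.9°) = (0.61704, 0.78694) and n = (−sin 51.9°, cos 51.9°) = (-0.78694, 0.61704). J is at the origin and V lies 22.6 along u from J, so V = 22.6·u = (13.945, 17.785). Tangency of A1 to both parallel lines with radius 3.4 puts W and L at J ± 3.4·n: W = (-2.6756, 2.0979), L = (2.6756, -2.0979). Equal radii place B and A the same way about V: B = V + 3.4·n = (11.269, 19.883), A = V − 3.4·n = (16.621, 15.687). Then cos ∠ALB = LA·LB / (|LA||LB|), giving 16.746°.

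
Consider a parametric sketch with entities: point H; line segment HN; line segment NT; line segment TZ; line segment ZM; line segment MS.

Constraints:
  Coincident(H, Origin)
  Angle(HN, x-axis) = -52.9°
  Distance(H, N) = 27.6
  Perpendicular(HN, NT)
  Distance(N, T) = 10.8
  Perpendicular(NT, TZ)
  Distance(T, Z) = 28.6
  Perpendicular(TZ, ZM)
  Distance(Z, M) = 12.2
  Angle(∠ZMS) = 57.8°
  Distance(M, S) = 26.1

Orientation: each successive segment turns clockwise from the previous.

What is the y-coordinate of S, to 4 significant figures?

-24.36

H is at the origin; HN runs at -52.9° with length 27.6, so N = (16.65, -22.01). HN ⟂ NT, so NT runs at -142.9°; with |NT| = 10.8, T = (8.035, -28.53). NT ⟂ TZ, so TZ runs at 127.1°; with |TZ| = 28.6, Z = (-9.217, -5.717). TZ ⟂ ZM, so ZM runs at 37.10°; with |ZM| = 12.2, M = (0.5134, 1.642). ∠ZMS = 57.8° gives MS at -85.10° from the x-axis; with |MS| = 26.1, S = (2.743, -24.36). So S.y = -24.36.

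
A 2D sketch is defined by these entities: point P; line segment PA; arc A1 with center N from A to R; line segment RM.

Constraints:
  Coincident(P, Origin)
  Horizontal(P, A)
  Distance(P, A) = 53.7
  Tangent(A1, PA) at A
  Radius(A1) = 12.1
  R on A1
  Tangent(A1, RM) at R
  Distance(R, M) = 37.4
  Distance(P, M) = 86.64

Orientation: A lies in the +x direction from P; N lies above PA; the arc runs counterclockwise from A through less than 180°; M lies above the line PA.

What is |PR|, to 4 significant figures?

66.23

P is at the origin; P and A share the same y with |PA| = 53.7 and A on the +x side, so A = (53.70, 0.000). A1 meets PA tangentially, so NA is at right angles to PA, so N = A + (0, 12.1) = (53.70, 12.10). Since NR ⟂ RM (tangency), |NM| = √(12.1² + 37.4²) = 39.31 regardless of where R sits on A1. So M lies on both circle(P, 86.64) and circle(N, 39.31); the above-PA intersection is M = (73.32, 46.16). R is the foot of the tangent from M: R = (65.54, 9.582).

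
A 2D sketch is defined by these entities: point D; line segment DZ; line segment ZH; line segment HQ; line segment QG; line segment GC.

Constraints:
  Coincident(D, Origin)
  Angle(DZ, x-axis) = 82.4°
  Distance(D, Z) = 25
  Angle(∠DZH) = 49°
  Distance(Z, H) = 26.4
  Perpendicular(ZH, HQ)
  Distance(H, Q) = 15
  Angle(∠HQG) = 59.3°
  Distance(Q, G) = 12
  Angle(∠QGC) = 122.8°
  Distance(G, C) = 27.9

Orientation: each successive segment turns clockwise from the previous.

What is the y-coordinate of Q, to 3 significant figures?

-4.94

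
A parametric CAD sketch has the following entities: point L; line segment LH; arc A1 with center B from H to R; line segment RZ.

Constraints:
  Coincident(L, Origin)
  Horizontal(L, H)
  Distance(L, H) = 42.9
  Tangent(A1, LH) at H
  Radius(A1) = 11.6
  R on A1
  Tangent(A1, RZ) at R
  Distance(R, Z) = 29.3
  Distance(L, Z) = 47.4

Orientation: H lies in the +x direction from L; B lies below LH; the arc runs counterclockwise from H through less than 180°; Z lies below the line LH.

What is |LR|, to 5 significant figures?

32.947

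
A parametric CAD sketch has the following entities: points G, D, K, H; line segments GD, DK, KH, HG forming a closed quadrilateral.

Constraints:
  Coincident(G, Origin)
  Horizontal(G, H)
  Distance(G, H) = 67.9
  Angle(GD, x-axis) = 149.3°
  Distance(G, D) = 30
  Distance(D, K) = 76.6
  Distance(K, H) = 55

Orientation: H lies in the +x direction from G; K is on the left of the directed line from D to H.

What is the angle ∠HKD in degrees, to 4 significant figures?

90.82°

Checks: |DK| = 76.60 ✓; |KH| = 55.00 ✓.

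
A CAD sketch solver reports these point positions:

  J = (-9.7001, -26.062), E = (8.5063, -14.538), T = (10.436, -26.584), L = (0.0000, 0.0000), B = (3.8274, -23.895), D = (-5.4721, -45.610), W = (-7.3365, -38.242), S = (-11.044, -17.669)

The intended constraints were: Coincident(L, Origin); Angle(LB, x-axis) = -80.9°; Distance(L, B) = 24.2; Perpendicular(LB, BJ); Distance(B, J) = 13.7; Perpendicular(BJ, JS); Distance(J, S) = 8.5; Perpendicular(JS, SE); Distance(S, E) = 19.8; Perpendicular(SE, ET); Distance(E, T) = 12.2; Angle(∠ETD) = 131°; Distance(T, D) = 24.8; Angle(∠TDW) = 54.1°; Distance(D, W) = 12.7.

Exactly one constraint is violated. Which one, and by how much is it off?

Distance(D, W) = 12.7 — off by 5.10.

L = (0.00, 0.00) ✓; LB at -80.90° ✓; |LB| = 24.20 ✓; ∠(LB, BJ) = 90.00° ✓; |BJ| = 13.70 ✓; ∠(BJ, JS) = 90.00° ✓; |JS| = 8.500 ✓; ∠(JS, SE) = 90.00° ✓; |SE| = 19.80 ✓; ∠(SE, ET) = 90.00° ✓; |ET| = 12.20 ✓; ∠ETD = 131.0° ✓; |TD| = 24.80 ✓; ∠TDW = 54.10° ✓; |DW| = 7.600 ✗.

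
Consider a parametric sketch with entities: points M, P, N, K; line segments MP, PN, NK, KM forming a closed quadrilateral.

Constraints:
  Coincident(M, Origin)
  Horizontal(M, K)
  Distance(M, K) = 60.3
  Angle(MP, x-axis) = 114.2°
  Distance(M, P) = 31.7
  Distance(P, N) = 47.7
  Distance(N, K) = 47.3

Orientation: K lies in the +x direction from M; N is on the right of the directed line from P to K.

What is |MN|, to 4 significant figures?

17.50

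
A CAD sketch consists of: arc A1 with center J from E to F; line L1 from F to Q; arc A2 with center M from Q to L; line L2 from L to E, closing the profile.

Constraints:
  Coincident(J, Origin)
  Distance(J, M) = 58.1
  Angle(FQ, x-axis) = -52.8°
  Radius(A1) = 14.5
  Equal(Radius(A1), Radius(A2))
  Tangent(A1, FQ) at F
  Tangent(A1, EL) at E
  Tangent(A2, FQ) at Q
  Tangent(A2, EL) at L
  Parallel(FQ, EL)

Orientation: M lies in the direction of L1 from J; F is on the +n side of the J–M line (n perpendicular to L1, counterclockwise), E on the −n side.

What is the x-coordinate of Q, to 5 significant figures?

46.677

The slot axis is L1's direction at -52.8°, so u = (cos -52.8°, sin -52.8°) = (0.60460, -0.79653) and n = (−sin -52.8°, cos -52.8°) = (0.79653, 0.60460). J is at the origin and M lies 58.1 along u from J, so M = 58.1·u = (35.127, -46.278). Tangency of A1 to both parallel lines with radius 14.5 puts F and E at J ± 14.5·n: F = (11.550, 8.7667), E = (-11.550, -8.7667). Equal radii place Q and L the same way about M: Q = M + 14.5·n = (46.677, -37.512), L = M − 14.5·n = (23.578, -55.045). So Q.x = 46.677.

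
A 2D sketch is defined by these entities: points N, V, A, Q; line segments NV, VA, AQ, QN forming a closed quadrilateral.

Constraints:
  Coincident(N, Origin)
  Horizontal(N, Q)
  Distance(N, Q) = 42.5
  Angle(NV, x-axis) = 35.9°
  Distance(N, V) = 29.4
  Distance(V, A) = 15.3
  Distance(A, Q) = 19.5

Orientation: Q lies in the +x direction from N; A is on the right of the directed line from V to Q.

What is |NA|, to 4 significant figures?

23.18

N is at the origin; N and Q share the same y with |NQ| = 42.5 and Q in +x, so Q = (42.5, 0). NV runs at 35.9° with |NV| = 29.4, so V = (23.82, 17.24). A is determined by |VA| = 15.3 and |AQ| = 19.5 together: it lies at the intersection of circle(V, 15.3) and circle(Q, 19.5). With |VQ| = 25.42, the foot of the radical line on VQ is 9.837 from V and the perpendicular offset is √(15.3² − 9.837²) = 11.72. Taking the right-of-VQ solution: A = (23.10, 1.956).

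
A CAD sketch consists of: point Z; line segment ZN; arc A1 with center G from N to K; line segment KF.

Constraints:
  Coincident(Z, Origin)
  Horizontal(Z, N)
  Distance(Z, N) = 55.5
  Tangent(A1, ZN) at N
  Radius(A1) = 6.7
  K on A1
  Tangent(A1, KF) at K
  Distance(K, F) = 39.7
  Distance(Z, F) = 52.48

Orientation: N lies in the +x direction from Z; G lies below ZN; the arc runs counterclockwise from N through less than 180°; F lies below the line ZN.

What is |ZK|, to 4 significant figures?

49.52

Z is at the origin; ZN is horizontal with |ZN| = 55.5 and N on the +x side, so N = (55.50, 0.000). A1 meets ZN tangentially, so GN is at right angles to ZN, so G = N + (0, -6.7) = (55.50, -6.700). Since GK ⟂ KF (tangency), |GF| = √(6.7² + 39.7²) = 40.26 regardless of where K sits on A1. So F lies on both circle(Z, 52.48) and circle(G, 40.26); the below-ZN intersection is F = (33.48, -40.41). K is the foot of the tangent from F: K = (49.36, -4.021).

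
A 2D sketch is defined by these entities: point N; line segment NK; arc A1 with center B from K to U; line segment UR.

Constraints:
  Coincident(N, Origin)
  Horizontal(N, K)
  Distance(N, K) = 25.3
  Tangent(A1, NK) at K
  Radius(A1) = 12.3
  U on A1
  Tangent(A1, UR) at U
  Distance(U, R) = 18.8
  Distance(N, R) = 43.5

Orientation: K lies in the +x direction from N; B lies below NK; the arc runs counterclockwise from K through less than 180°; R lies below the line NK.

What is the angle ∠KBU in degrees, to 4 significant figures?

125.4°

N is at the origin; NK is horizontal with |NK| = 25.3 and K on the +x side, so K = (25.30, 0.000). Tangency of A1 to NK means the radius BK is perpendicular to NK, so B = K + (0, -12.3) = (25.30, -12.30). Since BU ⟂ UR (tangency), |BR| = √(12.3² + 18.8²) = 22.47 regardless of where U sits on A1. So R lies on both circle(N, 43.5) and circle(B, 22.47); the below-NK intersection is R = (26.17, -34.75). U is the foot of the tangent from R: U = (15.27, -19.43).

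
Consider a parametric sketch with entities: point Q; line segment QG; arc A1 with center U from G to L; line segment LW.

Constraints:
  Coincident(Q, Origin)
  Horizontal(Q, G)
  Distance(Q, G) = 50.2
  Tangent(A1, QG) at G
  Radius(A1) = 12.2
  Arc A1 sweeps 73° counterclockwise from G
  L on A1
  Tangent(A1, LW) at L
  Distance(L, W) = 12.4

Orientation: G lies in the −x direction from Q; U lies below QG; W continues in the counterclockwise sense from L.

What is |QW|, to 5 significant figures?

68.623

On A1, G sits at bearing 90° from U; a 73° counterclockwise sweep puts L at bearing 163°, so L = U + 12.2·(cos 163°, sin 163°) = (-61.867, -8.6331). The tangent condition forces UL to be normal to LW, so LW runs along (−sin 163°, cos 163°); with |LW| = 12.4, W = (-65.492, -20.491). Then |QW| = |W − Q| = 68.623.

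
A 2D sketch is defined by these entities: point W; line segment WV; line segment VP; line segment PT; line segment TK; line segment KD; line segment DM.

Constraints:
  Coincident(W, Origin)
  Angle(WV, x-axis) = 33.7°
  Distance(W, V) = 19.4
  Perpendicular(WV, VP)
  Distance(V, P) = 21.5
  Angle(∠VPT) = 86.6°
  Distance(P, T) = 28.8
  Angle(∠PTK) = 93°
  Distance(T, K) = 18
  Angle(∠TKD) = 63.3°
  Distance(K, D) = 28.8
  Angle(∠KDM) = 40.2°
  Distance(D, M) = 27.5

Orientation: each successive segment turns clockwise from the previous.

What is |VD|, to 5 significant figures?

15.208

∠PTK = 93.0° gives TK at 123.30° from the x-axis; with |TK| = 18.0, K = (-6.6791, -6.6089). ∠TKD = 63.3° gives KD at 6.6000° from the x-axis; with |KD| = 28.8, D = (21.930, -3.2987). Then |VD| = |D − V| = 15.208.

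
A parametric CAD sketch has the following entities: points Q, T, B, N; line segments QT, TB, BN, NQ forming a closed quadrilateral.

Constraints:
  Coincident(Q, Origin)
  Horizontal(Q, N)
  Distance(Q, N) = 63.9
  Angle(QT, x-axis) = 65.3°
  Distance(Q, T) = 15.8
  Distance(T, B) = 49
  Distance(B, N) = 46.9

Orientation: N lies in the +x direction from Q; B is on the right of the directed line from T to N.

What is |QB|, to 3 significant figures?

40.7

Checks: |TB| = 49.00 ✓; |BN| = 46.90 ✓.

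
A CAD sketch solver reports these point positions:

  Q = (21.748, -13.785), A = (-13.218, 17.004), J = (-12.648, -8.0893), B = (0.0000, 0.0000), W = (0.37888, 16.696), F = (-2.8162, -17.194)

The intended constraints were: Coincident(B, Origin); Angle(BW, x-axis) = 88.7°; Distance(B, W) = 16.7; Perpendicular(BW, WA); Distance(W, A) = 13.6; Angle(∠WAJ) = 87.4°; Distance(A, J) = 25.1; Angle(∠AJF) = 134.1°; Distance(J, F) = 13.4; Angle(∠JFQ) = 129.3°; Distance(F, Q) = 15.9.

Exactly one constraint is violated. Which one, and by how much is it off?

Distance(F, Q) = 15.9 — off by 8.90.

B = (0.00, 0.00) ✓; BW at 88.70° ✓; |BW| = 16.70 ✓; ∠(BW, WA) = 90.00° ✓; |WA| = 13.60 ✓; ∠WAJ = 87.40° ✓; |AJ| = 25.10 ✓; ∠AJF = 134.1° ✓; |JF| = 13.40 ✓; ∠JFQ = 129.3° ✓; |FQ| = 24.80 ✗.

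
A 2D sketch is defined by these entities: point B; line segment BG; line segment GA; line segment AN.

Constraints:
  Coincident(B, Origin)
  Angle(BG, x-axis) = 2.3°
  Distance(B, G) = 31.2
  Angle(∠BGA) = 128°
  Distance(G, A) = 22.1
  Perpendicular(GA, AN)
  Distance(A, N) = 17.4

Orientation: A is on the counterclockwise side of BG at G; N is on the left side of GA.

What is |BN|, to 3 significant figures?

41.9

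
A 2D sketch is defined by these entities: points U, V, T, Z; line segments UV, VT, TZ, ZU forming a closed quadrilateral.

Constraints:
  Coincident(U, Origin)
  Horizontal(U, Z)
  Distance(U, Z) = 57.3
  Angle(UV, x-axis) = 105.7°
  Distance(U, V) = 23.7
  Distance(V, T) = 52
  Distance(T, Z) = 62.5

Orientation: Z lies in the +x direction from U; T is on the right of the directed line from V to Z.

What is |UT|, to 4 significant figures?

28.60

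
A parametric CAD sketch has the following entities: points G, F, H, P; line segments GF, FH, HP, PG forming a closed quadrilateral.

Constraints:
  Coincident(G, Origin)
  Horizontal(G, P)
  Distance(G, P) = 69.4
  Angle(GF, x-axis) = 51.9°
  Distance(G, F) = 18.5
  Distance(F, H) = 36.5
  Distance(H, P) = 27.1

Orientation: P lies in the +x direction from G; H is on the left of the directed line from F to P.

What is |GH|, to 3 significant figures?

50.6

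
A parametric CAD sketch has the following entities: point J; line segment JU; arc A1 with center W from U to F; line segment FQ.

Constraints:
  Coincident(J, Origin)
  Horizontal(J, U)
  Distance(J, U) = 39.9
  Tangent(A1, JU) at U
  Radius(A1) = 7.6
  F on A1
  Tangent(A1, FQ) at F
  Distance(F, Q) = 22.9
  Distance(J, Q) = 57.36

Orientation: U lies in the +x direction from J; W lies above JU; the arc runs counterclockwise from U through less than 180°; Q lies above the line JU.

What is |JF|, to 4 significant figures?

48.02

Checks: |WF| = 7.600 ✓; ∠(WF, FQ) = 90.00° ✓; |FQ| = 22.90 ✓; |JQ| = 57.36 ✓.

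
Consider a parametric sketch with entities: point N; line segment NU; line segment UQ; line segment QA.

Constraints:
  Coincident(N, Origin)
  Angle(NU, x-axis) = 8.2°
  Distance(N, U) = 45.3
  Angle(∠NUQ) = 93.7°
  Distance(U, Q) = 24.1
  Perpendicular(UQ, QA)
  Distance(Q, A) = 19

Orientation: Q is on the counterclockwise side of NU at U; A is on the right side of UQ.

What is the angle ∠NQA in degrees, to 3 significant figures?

149°

N is at the origin; NU runs at 8.2° with length 45.3, so U = 45.3·(cos 8.2°, sin 8.2°) = (44.8, 6.46). ∠NUQ = 93.7°, so UQ runs at 8.2° + (180° − 93.7°) = 94.5° from the x-axis; with |UQ| = 24.1, Q = U + 24.1·(cos 94.5°, sin 94.5°) = (42.9, 30.5). UQ ⟂ QA; with |QA| = 19.0 on the right of UQ, A = Q + 19.0·(0.997, 0.0785) = (61.9, 32.0). Then cos ∠NQA = QN·QA / (|QN||QA|), giving 149°.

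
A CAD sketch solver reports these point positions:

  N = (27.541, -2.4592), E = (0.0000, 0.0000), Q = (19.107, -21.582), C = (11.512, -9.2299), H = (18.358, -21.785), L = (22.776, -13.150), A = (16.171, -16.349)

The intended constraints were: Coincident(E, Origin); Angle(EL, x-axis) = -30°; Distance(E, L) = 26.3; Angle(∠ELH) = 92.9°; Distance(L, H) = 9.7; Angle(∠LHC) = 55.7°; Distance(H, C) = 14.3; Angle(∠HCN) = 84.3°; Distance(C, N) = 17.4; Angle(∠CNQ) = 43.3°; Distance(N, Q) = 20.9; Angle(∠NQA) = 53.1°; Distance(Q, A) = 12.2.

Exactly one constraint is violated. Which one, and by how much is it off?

Distance(Q, A) = 12.2 — off by 6.20.

E = (0.00, 0.00) ✓; EL at -30.00° ✓; |EL| = 26.30 ✓; ∠ELH = 92.90° ✓; |LH| = 9.700 ✓; ∠LHC = 55.70° ✓; |HC| = 14.30 ✓; ∠HCN = 84.30° ✓; |CN| = 17.40 ✓; ∠CNQ = 43.30° ✓; |NQ| = 20.90 ✓; ∠NQA = 53.09° ✓; |QA| = 6.000 ✗.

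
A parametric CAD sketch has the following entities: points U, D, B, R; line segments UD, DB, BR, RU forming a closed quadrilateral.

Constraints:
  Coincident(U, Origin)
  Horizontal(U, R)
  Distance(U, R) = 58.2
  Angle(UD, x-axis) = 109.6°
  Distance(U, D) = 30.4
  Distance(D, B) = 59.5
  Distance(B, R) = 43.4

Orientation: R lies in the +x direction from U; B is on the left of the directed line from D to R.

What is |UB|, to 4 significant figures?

63.68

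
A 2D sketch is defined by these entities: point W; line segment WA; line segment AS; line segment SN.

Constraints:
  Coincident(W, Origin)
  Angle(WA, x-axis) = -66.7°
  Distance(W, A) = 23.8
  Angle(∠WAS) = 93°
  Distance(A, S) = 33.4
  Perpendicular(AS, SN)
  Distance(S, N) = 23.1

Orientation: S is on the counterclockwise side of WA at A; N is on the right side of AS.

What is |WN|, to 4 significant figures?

58.28

W is at the origin; WA runs at -66.7° with length 23.8, so A = 23.8·(cos -66.7°, sin -66.7°) = (9.414, -21.86). ∠WAS = 93.0°, so AS runs at -66.7° + (180° − 93.0°) = 20.30° from the x-axis; with |AS| = 33.4, S = A + 33.4·(cos 20.30°, sin 20.30°) = (40.74, -10.27). AS is perpendicular to SN; with |SN| = 23.1 on the right of AS, N = S + 23.1·(0.3469, -0.9379) = (48.75, -31.94). Then |WN| = |N − W| = 58.28.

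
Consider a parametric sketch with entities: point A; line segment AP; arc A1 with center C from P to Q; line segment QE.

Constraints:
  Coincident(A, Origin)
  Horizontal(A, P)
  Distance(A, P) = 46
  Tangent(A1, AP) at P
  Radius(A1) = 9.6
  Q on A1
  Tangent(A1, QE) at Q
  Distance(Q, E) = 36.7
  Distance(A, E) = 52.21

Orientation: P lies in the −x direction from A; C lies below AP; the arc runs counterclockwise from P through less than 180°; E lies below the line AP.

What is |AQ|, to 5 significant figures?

55.539

Checks: |CQ| = 9.600 ✓; ∠(CQ, QE) = 90.00° ✓; |QE| = 36.70 ✓; |AE| = 52.21 ✓.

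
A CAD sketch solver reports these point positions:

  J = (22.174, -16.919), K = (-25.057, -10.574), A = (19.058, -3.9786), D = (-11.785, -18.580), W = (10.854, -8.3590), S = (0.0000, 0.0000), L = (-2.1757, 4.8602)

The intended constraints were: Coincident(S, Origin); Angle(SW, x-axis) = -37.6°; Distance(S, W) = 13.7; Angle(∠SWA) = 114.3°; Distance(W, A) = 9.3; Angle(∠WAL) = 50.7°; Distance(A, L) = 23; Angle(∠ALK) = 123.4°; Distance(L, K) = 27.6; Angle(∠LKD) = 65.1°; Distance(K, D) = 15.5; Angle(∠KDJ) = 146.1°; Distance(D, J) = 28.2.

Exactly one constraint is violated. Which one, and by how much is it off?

Distance(D, J) = 28.2 — off by 5.80.

S = (0.00, 0.00) ✓; SW at -37.60° ✓; |SW| = 13.70 ✓; ∠SWA = 114.3° ✓; |WA| = 9.300 ✓; ∠WAL = 50.70° ✓; |AL| = 23.00 ✓; ∠ALK = 123.4° ✓; |LK| = 27.60 ✓; ∠LKD = 65.10° ✓; |KD| = 15.50 ✓; ∠KDJ = 146.1° ✓; |DJ| = 34.00 ✗.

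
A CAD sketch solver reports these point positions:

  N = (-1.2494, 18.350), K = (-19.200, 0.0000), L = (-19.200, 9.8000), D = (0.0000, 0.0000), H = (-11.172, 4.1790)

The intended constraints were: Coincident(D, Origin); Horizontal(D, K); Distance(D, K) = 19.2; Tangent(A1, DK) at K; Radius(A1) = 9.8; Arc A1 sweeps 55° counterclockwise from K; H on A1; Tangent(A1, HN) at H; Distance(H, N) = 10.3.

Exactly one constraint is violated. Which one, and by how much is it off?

Distance(H, N) = 10.3 — off by 7.00.

D = (0.00, 0.00) ✓; D.y = 0.00, K.y = 0.00 ✓; |DK| = 19.20 ✓; ∠(LK, KD) = 90.00° ✓; |LK| = 9.800 ✓; bearing(L→H) − bearing(L→K) = 55.00° ✓; |LH| = 9.800 ✓; ∠(LH, HN) = 90.00° ✓; |HN| = 17.30 ✗.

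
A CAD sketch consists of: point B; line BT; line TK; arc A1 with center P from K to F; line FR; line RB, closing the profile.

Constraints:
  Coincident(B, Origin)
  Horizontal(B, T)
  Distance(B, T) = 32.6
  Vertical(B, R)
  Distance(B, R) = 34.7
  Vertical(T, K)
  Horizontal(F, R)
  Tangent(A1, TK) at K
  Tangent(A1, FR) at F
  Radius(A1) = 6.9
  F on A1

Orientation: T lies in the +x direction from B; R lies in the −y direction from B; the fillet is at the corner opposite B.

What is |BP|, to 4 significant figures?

37.86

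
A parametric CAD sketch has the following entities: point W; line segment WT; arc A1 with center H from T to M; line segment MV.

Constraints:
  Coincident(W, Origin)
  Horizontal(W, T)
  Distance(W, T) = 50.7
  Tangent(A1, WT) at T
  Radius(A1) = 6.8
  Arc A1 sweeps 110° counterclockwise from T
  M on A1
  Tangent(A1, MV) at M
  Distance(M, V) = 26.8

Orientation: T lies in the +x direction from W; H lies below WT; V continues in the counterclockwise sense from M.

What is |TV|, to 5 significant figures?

34.422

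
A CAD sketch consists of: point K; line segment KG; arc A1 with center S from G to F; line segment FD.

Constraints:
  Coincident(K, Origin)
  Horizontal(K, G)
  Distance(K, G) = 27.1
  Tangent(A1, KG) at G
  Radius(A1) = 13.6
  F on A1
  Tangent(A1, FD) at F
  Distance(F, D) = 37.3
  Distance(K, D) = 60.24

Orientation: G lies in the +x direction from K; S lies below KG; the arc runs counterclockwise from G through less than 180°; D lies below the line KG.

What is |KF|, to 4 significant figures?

23.53

Checks: |KG| = 27.10 ✓; |SF| = 13.60 ✓; ∠(SF, FD) = 90.00° ✓; |FD| = 37.30 ✓; |KD| = 60.24 ✓.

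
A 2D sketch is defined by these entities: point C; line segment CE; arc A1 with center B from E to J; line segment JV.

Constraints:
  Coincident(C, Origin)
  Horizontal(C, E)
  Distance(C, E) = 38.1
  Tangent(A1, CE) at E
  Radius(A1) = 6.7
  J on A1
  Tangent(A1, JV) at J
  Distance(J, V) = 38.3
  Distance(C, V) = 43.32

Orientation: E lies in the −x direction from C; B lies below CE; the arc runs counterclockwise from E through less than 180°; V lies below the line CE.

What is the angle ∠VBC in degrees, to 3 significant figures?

67.9°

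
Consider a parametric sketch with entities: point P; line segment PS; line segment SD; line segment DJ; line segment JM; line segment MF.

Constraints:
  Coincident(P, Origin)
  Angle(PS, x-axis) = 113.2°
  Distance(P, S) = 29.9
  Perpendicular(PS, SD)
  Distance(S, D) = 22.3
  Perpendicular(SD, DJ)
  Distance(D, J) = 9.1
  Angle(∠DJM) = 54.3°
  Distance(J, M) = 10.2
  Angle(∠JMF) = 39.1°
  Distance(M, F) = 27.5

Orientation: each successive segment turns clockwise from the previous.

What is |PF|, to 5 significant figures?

50.252

P is at the origin; PS runs at 113.2° with length 29.9, so S = (-11.779, 27.482). PS is perpendicular to SD, so SD runs at 23.200°; with |SD| = 22.3, D = (8.7179, 36.267). SD is perpendicular to DJ, so DJ runs at -66.800°; with |DJ| = 9.1, J = (12.303, 27.903). ∠DJM = 54.3° gives JM at 167.50° from the x-axis; with |JM| = 10.2, M = (2.3445, 30.111). ∠JMF = 39.1° gives MF at 26.600° from the x-axis; with |MF| = 27.5, F = (26.934, 42.424). Then |PF| = |F − P| = 50.252.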